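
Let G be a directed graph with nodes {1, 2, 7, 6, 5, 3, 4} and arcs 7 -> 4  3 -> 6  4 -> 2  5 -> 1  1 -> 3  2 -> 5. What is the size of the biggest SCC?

1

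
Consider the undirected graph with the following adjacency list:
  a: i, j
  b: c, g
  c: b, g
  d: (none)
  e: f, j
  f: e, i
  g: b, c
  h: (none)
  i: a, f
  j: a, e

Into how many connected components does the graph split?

h is isolated — a component by itself.
d is isolated — a component by itself.
Starting from b we can reach b, c, g. That is one component of size 3.
Starting from a we can reach a, e, f, i, j. That is one component of size 5.
Total: 4 components.

4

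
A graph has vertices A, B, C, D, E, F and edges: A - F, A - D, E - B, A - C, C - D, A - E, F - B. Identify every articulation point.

A

Removing A increases the component count from 1 to 2, so A is a cut vertex.
By contrast removing B leaves 1 component; it is not a cut vertex. No other vertex is a cut vertex either.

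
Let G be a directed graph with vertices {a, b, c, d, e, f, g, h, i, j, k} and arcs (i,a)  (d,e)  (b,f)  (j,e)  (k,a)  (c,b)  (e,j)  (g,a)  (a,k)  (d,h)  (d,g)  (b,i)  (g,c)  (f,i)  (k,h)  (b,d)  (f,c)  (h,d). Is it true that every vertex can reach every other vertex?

No

There is no directed path from e to k, so the graph is not strongly connected.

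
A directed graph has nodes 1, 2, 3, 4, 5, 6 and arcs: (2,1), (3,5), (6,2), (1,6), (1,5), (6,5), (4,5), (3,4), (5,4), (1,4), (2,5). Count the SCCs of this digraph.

3

{1, 2, 6} are all mutually reachable — one SCC of size 3.
{4, 5} are all mutually reachable — one SCC of size 2.
{3} is an SCC by itself.
That gives 3 strongly connected components.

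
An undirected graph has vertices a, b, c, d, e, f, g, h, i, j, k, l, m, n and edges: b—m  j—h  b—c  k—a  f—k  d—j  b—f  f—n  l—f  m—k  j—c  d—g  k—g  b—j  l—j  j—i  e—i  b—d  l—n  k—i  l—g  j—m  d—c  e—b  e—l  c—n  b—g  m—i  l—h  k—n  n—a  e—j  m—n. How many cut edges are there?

0

The edges on the cycle b-d-j-b are not bridges since each lies on that cycle.
Every edge lies on some cycle, so there are no bridges.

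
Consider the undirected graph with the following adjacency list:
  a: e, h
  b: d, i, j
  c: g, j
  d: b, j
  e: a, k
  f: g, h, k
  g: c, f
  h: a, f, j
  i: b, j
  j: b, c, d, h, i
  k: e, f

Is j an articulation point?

Yes

Deleting j raises the number of components from 1 to 2, so j is a cut vertex.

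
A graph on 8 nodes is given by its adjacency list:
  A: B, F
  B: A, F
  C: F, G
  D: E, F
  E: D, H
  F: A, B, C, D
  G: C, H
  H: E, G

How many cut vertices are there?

Removing F increases the component count from 1 to 2, so F is a cut vertex.
By contrast removing E leaves 1 component; it is not a cut vertex. No other vertex is a cut vertex either.

1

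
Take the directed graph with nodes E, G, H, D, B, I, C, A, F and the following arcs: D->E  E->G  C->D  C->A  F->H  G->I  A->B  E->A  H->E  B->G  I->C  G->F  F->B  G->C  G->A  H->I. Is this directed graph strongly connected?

Yes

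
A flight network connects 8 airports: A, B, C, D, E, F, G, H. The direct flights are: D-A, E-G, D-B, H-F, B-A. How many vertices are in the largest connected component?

C is isolated — a component by itself.
Starting from F we can reach F, H. That is one component of size 2.
Starting from E we can reach E, G. That is one component of size 2.
Starting from A we can reach A, B, D. That is one component of size 3.
The largest has 3 vertices.

3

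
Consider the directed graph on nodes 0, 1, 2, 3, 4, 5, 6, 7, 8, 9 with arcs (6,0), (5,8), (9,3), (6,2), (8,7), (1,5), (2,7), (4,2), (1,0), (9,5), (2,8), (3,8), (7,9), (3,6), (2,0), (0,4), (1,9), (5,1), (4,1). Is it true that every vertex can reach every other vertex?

From 9 we can reach every vertex (0, 1, 2, 3, 4, 5, 6, 7, 8, 9), and every vertex can reach 9 (0, 1, 2, 3, 4, 5, 6, 7, 8, 9). So the whole graph is one strongly connected component.

Yes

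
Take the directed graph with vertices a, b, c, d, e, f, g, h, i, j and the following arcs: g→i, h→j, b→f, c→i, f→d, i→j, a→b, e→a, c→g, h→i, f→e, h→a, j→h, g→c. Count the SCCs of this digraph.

{a, b, e, f} are all mutually reachable — one SCC of size 4.
{h, i, j} are all mutually reachable — one SCC of size 3.
{c, g} are all mutually reachable — one SCC of size 2.
{d} is an SCC by itself.
That gives 4 strongly connected components.

4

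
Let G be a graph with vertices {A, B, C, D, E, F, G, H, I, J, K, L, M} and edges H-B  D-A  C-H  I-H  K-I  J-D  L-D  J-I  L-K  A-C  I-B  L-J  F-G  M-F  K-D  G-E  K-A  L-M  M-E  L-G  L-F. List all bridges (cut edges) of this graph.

The edges on the cycle L-M-E-G-L are not bridges since each lies on that cycle.
Every edge lies on some cycle, so there are no bridges.

none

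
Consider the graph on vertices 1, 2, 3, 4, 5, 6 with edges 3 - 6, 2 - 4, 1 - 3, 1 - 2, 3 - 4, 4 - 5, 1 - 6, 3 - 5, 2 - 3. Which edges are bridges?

none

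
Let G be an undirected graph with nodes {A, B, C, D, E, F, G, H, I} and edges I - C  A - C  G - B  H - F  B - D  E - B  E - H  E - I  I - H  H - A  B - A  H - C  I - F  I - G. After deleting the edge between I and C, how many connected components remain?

I and C are still connected via I-H-C, so the component count stays at 1.

1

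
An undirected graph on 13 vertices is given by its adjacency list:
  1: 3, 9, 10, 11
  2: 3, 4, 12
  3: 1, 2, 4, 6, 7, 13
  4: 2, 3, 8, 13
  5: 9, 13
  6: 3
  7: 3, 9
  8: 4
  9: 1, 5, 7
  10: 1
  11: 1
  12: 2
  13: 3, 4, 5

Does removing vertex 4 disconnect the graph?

Deleting 4 raises the number of components from 1 to 2, so 4 is a cut vertex.

Yes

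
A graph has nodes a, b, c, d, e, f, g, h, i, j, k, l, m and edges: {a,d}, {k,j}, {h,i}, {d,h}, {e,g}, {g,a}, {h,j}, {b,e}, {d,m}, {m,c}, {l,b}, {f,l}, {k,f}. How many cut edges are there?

The edges on the cycle k-f-l-b-e-g-a-d-h-j-k are not bridges since each lies on that cycle.
But removing m—c disconnects m from c; removing h—i disconnects h from i; removing m—d disconnects m from d — these are bridges.
That makes 3 bridges.

3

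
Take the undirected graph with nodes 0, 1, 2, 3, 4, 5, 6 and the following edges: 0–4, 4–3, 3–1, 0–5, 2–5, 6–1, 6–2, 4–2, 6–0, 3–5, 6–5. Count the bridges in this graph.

0

The edges on the cycle 4-2-5-3-4 are not bridges since each lies on that cycle.
Every edge lies on some cycle, so there are no bridges.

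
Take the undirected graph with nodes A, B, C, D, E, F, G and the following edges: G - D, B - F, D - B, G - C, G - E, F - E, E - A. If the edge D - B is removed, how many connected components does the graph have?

1

D and B are still connected via D-G-E-F-B, so the component count stays at 1.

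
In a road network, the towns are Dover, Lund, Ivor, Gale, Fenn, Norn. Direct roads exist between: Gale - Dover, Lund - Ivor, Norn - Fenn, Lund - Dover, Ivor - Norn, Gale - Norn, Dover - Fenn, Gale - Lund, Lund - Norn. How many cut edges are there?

0

The edges on the cycle Lund-Ivor-Norn-Fenn-Dover-Lund are not bridges since each lies on that cycle.
Every edge lies on some cycle, so there are no bridges.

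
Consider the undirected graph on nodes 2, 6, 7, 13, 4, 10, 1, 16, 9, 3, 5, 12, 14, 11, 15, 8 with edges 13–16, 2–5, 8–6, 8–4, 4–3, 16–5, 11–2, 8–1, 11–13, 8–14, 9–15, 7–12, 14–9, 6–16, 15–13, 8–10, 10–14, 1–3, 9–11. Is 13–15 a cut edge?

After removing 13–15, the path 13-11-9-15 still connects them, so the edge is not a bridge.

No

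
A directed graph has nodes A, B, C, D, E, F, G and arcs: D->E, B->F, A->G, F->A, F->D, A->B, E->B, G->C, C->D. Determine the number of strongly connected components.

1

{A, B, C, D, E, F, G} are all mutually reachable — one SCC of size 7.
That gives 1 strongly connected component.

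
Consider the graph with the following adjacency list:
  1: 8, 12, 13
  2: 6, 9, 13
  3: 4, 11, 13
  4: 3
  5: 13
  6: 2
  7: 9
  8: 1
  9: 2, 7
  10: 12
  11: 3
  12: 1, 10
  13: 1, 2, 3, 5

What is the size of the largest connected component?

13

Starting from 1 we can reach 1, 2, 3, 4, 5, 6, 7, 8, 9, 10, 11, 12, 13. That is one component of size 13.
The largest has 13 vertices.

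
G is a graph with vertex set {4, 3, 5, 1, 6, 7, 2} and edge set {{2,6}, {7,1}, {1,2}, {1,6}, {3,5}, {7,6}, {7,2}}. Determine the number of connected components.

3

4 is isolated — a component by itself.
Starting from 3 we can reach 3, 5. That is one component of size 2.
Starting from 1 we can reach 1, 2, 6, 7. That is one component of size 4.
Total: 3 components.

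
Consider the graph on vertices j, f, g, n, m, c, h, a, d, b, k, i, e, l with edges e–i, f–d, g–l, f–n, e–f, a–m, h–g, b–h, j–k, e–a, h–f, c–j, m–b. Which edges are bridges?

c-j, d-f, e-i, f-n, g-h, g-l, j-k

The edges on the cycle e-a-m-b-h-f-e are not bridges since each lies on that cycle.
But removing e–i disconnects e from i; removing c–j disconnects c from j; removing l–g disconnects l from g; removing d–f disconnects d from f — these are bridges.
In total 7 edges are bridges.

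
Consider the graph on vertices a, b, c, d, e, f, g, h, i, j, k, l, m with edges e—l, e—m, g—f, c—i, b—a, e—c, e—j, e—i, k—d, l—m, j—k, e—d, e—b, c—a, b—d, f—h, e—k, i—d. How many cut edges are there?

The edges on the cycle e-l-m-e are not bridges since each lies on that cycle.
But removing g—f disconnects g from f; removing f—h disconnects f from h — these are bridges.
That makes 2 bridges.

2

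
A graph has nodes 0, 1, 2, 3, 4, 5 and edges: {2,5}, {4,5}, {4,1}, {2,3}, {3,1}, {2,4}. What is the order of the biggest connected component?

0 is isolated — a component by itself.
Starting from 1 we can reach 1, 2, 3, 4, 5. That is one component of size 5.
The largest has 5 vertices.

5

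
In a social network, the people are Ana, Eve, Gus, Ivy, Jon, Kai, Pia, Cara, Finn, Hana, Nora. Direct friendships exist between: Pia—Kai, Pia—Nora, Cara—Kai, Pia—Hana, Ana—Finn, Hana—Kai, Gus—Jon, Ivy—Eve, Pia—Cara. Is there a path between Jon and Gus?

From Jon we can reach Gus, Jon, which includes Gus.

Yes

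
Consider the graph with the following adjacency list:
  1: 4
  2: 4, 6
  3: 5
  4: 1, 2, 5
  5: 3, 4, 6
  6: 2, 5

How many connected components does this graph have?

Starting from 1 we can reach 1, 2, 3, 4, 5, 6. That is one component of size 6.
Total: 1 component.

1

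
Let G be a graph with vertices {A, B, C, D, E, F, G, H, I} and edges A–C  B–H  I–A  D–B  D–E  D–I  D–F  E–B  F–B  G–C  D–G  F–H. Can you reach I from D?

From D we can reach A, B, C, D, E, F, G, H, I, which includes I.

Yes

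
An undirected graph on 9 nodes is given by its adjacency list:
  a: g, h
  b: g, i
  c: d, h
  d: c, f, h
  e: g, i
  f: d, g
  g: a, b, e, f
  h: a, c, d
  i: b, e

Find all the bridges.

none

The edges on the cycle d-c-h-d are not bridges since each lies on that cycle.
Every edge lies on some cycle, so there are no bridges.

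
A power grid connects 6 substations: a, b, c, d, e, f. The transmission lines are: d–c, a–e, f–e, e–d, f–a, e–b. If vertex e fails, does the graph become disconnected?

Deleting e raises the number of components from 1 to 3, so e is a cut vertex.

Yes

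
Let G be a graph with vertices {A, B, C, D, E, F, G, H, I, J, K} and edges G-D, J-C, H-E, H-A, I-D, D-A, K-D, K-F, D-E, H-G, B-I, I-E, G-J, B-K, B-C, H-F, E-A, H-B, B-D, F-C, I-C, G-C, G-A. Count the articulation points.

Removing A, for instance, still leaves 1 component. No single vertex removal increases the component count — the graph has no articulation points.

0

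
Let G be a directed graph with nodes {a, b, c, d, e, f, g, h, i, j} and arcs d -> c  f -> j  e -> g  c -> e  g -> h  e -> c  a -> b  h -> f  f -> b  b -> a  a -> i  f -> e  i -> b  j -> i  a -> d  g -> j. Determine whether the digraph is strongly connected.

Yes

From i we can reach every vertex (a, b, c, d, e, f, g, h, i, j), and every vertex can reach i (a, b, c, d, e, f, g, h, i, j). So the whole graph is one strongly connected component.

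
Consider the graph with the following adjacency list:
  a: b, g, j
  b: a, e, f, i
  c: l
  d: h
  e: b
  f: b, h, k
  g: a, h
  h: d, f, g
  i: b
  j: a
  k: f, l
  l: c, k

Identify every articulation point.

a, b, f, h, k, l

Removing a increases the component count from 1 to 2, so a is a cut vertex.
Removing b increases the component count from 1 to 3, so b is a cut vertex.
Removing f increases the component count from 1 to 2, so f is a cut vertex.
Likewise h, k, l are cut vertices.
By contrast removing g leaves 1 component; it is not a cut vertex. No other vertex is a cut vertex either.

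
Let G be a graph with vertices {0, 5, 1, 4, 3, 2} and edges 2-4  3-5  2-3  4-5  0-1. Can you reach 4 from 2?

From 2 we can reach 2, 3, 4, 5, which includes 4.

Yes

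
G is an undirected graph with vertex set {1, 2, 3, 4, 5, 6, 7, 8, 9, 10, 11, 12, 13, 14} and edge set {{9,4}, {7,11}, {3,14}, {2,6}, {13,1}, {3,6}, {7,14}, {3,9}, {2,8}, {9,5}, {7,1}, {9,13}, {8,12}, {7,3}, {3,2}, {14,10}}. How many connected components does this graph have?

1

Starting from 1 we can reach 1, 2, 3, 4, 5, 6, 7, 8, 9, 10, 11, 12, 13, 14. That is one component of size 14.
Total: 1 component.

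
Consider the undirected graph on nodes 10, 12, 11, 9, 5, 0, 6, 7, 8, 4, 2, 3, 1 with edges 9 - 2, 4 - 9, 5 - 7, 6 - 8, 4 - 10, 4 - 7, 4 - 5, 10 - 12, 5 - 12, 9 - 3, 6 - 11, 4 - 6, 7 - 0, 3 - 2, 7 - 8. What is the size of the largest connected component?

1 is isolated — a component by itself.
Starting from 0 we can reach 0, 2, 3, 4, 5, 6, 7, 8, 9, 10, 11, 12. That is one component of size 12.
The largest has 12 vertices.

12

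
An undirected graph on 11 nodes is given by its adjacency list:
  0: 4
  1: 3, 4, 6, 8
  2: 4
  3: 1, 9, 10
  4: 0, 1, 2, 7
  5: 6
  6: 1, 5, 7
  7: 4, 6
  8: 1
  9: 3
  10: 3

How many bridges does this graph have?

7

The edges on the cycle 4-1-6-7-4 are not bridges since each lies on that cycle.
But removing 4-2 disconnects 4 from 2; removing 4-0 disconnects 4 from 0; removing 8-1 disconnects 8 from 1; removing 1-3 disconnects 1 from 3 — these are bridges.
In total 7 edges are bridges.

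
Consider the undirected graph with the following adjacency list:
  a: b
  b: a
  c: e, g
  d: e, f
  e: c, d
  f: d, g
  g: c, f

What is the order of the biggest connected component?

Starting from a we can reach a, b. That is one component of size 2.
Starting from c we can reach c, d, e, f, g. That is one component of size 5.
The largest has 5 vertices.

5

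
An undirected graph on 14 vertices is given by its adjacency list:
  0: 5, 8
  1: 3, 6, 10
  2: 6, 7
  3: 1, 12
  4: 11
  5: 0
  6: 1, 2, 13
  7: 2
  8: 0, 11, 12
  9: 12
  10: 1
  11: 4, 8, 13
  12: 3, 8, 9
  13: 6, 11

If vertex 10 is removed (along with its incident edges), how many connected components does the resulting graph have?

With 10 gone, the remaining components are: {0, 1, 2, 3, 4, 5, 6, 7, 8, 9, 11, 12, 13}.
That is 1 component.

1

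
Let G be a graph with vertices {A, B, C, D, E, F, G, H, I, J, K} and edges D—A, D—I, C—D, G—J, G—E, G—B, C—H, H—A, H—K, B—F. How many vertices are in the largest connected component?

6

Starting from B we can reach B, E, F, G, J. That is one component of size 5.
Starting from A we can reach A, C, D, H, I, K. That is one component of size 6.
The largest has 6 vertices.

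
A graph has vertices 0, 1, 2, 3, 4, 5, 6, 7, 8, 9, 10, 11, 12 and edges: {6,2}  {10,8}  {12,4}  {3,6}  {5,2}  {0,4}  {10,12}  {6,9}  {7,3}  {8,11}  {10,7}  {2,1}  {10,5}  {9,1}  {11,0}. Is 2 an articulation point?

Deleting 2 leaves 1 component (was 1) (its neighbors 1, 5, 6 remain connected to each other), so 2 is not a cut vertex.

No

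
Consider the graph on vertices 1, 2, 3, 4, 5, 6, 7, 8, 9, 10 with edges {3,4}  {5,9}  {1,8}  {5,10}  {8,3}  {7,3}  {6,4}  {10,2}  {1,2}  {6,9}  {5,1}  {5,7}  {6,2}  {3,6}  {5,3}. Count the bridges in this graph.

The edges on the cycle 5-10-2-6-3-5 are not bridges since each lies on that cycle.
Every edge lies on some cycle, so there are no bridges.

0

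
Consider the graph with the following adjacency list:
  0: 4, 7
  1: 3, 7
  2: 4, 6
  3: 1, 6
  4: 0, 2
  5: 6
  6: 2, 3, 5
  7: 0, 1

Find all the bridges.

5-6

The edges on the cycle 1-7-0-4-2-6-3-1 are not bridges since each lies on that cycle.
But removing 6-5 disconnects 6 from 5 — this is a bridge.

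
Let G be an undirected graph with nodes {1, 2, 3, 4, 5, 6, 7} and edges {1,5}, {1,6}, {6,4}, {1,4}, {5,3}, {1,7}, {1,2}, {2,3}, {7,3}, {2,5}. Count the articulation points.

1

Removing 1 increases the component count from 1 to 2, so 1 is a cut vertex.
By contrast removing 2 leaves 1 component; it is not a cut vertex. No other vertex is a cut vertex either.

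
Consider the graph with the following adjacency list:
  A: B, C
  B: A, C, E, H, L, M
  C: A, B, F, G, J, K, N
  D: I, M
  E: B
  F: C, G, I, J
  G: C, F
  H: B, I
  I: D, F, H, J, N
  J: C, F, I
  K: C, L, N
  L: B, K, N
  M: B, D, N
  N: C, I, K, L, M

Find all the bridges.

The edges on the cycle C-B-H-I-N-C are not bridges since each lies on that cycle.
But removing B-E disconnects B from E — this is a bridge.

B-E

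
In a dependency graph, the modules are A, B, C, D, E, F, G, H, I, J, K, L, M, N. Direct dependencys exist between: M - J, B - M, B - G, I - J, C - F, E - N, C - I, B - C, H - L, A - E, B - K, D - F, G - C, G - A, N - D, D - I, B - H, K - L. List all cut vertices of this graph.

B

Removing B increases the component count from 1 to 2, so B is a cut vertex.
By contrast removing J leaves 1 component; it is not a cut vertex. No other vertex is a cut vertex either.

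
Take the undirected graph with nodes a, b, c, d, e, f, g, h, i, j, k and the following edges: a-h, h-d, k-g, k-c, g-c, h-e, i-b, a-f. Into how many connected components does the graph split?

j is isolated — a component by itself.
Starting from b we can reach b, i. That is one component of size 2.
Starting from c we can reach c, g, k. That is one component of size 3.
Starting from a we can reach a, d, e, f, h. That is one component of size 5.
Total: 4 components.

4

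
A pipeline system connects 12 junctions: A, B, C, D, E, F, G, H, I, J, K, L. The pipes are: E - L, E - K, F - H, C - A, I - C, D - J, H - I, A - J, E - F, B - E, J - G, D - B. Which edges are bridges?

E-K, E-L, G-J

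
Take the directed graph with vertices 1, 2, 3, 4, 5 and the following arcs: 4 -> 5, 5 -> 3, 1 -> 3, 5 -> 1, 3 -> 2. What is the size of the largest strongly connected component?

{1} is an SCC by itself.
{2} is an SCC by itself.
{5} is an SCC by itself.
{4} is an SCC by itself.
{3} is an SCC by itself.
The largest has 1 vertex.

1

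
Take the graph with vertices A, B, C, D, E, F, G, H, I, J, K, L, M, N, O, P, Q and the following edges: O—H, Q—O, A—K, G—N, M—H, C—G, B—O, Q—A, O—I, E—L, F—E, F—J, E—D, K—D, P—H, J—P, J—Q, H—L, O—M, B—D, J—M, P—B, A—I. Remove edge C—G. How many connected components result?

Before removal there are 2 components.
C—G is a bridge — removing it separates C's side from G's side.
After removal: 3 components.

3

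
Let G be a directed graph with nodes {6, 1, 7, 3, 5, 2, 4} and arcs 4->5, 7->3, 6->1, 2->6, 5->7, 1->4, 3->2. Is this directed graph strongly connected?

From 3 we can reach every vertex (1, 2, 3, 4, 5, 6, 7), and every vertex can reach 3 (1, 2, 3, 4, 5, 6, 7). So the whole graph is one strongly connected component.

Yes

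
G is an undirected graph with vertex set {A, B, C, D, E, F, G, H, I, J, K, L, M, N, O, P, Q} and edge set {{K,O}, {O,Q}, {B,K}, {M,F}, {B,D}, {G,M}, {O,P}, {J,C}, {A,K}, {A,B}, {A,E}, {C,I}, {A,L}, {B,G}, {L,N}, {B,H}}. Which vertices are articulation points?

A, B, C, G, K, L, M, O

Removing A increases the component count from 2 to 4, so A is a cut vertex.
Removing B increases the component count from 2 to 5, so B is a cut vertex.
Removing C increases the component count from 2 to 3, so C is a cut vertex.
Likewise G, K, L, M, O are cut vertices.
By contrast removing N leaves 2 components; it is not a cut vertex. No other vertex is a cut vertex either.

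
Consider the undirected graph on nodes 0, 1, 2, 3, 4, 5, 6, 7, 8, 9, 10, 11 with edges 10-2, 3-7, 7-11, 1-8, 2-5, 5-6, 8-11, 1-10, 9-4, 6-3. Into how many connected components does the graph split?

3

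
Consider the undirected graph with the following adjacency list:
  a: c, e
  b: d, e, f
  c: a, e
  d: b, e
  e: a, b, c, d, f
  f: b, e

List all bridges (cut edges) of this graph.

none

The edges on the cycle e-a-c-e are not bridges since each lies on that cycle.
Every edge lies on some cycle, so there are no bridges.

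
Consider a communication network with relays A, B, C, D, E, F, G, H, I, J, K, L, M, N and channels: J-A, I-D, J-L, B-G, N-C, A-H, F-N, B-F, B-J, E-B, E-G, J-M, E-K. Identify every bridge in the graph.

The edges on the cycle E-B-G-E are not bridges since each lies on that cycle.
But removing I-D disconnects I from D; removing A-J disconnects A from J; removing M-J disconnects M from J; removing L-J disconnects L from J — these are bridges.
In total 10 edges are bridges.

A-H, A-J, B-F, B-J, C-N, D-I, E-K, F-N, J-L, J-M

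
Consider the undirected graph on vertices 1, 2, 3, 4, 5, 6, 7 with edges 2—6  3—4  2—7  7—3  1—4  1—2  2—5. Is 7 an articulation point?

No

Deleting 7 leaves 1 component (was 1) (its neighbors 2, 3 remain connected to each other), so 7 is not a cut vertex.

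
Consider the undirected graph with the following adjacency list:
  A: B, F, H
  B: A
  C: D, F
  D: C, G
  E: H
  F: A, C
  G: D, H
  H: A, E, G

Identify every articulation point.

Removing A increases the component count from 1 to 2, so A is a cut vertex.
Removing H increases the component count from 1 to 2, so H is a cut vertex.
By contrast removing D leaves 1 component; it is not a cut vertex. No other vertex is a cut vertex either.

A, H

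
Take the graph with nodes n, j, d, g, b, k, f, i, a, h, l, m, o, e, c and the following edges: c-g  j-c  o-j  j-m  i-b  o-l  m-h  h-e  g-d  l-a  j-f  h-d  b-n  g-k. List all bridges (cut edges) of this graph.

The edges on the cycle j-m-h-d-g-c-j are not bridges since each lies on that cycle.
But removing h-e disconnects h from e; removing a-l disconnects a from l; removing j-f disconnects j from f; removing j-o disconnects j from o — these are bridges.
In total 8 edges are bridges.

a-l, b-i, b-n, e-h, f-j, g-k, j-o, l-o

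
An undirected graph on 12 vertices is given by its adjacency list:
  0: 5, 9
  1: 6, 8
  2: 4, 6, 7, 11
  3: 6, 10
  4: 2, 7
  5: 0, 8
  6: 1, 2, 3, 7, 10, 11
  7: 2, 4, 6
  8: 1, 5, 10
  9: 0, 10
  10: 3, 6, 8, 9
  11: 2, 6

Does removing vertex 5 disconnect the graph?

No

Deleting 5 leaves 1 component (was 1) (its neighbors 0, 8 remain connected to each other), so 5 is not a cut vertex.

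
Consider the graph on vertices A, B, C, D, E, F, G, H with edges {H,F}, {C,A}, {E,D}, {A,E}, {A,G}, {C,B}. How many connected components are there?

Starting from F we can reach F, H. That is one component of size 2.
Starting from A we can reach A, B, C, D, E, G. That is one component of size 6.
Total: 2 components.

2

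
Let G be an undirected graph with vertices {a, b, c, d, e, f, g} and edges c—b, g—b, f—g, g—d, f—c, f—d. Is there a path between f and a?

No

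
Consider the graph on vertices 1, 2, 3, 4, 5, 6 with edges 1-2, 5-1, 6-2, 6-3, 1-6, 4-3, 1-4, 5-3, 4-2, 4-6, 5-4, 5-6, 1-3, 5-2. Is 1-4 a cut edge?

After removing 1-4, the path 1-5-4 still connects them, so the edge is not a bridge.

No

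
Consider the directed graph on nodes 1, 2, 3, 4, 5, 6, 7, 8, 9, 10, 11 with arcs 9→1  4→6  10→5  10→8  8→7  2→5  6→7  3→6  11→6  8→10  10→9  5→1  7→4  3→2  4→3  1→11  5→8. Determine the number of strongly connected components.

{1, 2, 3, 4, 5, 6, 7, 8, 9, 10, 11} are all mutually reachable — one SCC of size 11.
That gives 1 strongly connected component.

1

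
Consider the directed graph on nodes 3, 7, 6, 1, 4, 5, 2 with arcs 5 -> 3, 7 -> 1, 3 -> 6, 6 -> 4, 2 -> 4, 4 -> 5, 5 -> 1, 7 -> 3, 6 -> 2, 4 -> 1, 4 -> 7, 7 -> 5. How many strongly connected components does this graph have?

2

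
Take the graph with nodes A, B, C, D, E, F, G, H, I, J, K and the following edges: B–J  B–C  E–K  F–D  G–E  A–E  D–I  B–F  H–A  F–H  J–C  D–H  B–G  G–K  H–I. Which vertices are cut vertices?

Removing B increases the component count from 1 to 2, so B is a cut vertex.
By contrast removing F leaves 1 component; it is not a cut vertex. No other vertex is a cut vertex either.

B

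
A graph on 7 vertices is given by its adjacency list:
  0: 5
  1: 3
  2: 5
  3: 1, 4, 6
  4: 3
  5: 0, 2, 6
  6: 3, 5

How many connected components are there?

1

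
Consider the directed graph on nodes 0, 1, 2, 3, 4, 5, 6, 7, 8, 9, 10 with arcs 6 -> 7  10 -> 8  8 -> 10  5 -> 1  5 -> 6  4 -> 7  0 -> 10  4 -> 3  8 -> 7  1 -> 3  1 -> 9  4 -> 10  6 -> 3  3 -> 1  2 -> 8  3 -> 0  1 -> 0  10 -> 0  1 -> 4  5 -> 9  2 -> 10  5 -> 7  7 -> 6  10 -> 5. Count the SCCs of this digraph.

3

{0, 1, 3, 4, 5, 6, 7, 8, 10} are all mutually reachable — one SCC of size 9.
{2} is an SCC by itself.
{9} is an SCC by itself.
That gives 3 strongly connected components.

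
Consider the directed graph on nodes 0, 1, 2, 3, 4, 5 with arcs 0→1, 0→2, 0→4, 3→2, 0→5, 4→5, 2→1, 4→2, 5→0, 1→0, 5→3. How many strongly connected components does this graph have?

1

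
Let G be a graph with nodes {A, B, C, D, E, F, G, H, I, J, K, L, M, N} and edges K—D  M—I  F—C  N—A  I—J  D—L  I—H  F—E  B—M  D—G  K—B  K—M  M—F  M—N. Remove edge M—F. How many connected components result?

2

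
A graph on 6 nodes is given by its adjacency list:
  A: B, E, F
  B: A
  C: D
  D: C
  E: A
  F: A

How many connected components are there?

2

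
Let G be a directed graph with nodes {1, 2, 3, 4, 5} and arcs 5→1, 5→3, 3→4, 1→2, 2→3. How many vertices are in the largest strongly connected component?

1

{1} is an SCC by itself.
{5} is an SCC by itself.
{2} is an SCC by itself.
{4} is an SCC by itself.
{3} is an SCC by itself.
The largest has 1 vertex.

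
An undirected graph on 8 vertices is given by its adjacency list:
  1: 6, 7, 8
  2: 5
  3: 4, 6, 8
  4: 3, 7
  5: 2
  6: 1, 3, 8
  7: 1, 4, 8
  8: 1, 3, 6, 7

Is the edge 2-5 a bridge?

Removing 2-5 leaves no path between 2 and 5: the component count goes from 2 to 3. So it is a bridge.

Yes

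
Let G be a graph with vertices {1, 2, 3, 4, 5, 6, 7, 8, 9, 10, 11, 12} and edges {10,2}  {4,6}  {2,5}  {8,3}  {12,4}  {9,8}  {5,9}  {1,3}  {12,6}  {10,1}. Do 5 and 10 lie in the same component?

From 5 we can reach 1, 2, 3, 5, 8, 9, 10, which includes 10.

Yes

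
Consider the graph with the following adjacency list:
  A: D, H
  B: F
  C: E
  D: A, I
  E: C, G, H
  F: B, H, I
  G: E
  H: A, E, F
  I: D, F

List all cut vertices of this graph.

E, F, H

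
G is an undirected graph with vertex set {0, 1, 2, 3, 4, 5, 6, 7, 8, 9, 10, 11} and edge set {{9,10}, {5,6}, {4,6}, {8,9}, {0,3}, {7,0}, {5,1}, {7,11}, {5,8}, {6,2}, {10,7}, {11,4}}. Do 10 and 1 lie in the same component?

From 10 we can reach 0, 1, 2, 3, 4, 5, 6, 7, 8, 9, 10, 11, which includes 1.

Yes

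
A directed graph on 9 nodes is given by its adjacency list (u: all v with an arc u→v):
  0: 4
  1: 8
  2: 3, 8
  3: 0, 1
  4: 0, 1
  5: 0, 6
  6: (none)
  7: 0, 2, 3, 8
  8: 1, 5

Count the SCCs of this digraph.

5

{0, 1, 4, 5, 8} are all mutually reachable — one SCC of size 5.
{7} is an SCC by itself.
{3} is an SCC by itself.
{2} is an SCC by itself.
{6} is an SCC by itself.
That gives 5 strongly connected components.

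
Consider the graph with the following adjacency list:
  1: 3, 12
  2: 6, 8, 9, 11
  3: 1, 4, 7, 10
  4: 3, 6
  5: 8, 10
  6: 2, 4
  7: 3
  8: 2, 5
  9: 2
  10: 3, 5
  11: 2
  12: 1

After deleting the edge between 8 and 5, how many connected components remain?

1

8 and 5 are still connected via 8-2-6-4-3-10-5, so the component count stays at 1.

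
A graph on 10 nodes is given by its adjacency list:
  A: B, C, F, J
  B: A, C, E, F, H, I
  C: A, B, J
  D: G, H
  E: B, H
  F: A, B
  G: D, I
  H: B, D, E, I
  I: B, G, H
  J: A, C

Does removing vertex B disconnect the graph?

Yes

Deleting B raises the number of components from 1 to 2, so B is a cut vertex.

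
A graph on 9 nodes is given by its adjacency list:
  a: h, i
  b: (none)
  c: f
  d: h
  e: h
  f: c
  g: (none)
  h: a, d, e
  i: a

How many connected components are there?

4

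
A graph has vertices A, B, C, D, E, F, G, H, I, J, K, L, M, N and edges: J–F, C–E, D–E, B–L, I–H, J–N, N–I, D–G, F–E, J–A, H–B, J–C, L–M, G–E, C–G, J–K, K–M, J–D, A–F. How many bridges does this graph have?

The edges on the cycle J-C-G-D-J are not bridges since each lies on that cycle.
Every edge lies on some cycle, so there are no bridges.

0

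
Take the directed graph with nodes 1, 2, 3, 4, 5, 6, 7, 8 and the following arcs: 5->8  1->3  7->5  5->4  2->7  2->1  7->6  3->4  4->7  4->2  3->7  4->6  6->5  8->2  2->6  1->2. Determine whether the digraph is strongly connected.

From 4 we can reach every vertex (1, 2, 3, 4, 5, 6, 7, 8), and every vertex can reach 4 (1, 2, 3, 4, 5, 6, 7, 8). So the whole graph is one strongly connected component.

Yes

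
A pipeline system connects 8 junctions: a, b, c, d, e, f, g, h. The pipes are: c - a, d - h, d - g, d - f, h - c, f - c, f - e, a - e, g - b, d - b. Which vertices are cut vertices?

Removing d increases the component count from 1 to 2, so d is a cut vertex.
By contrast removing h leaves 1 component; it is not a cut vertex. No other vertex is a cut vertex either.

d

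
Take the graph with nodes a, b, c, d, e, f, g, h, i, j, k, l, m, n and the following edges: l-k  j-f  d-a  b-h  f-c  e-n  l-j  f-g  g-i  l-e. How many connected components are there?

4

m is isolated — a component by itself.
Starting from a we can reach a, d. That is one component of size 2.
Starting from b we can reach b, h. That is one component of size 2.
Starting from c we can reach c, e, f, g, i, j, k, l, n. That is one component of size 9.
Total: 4 components.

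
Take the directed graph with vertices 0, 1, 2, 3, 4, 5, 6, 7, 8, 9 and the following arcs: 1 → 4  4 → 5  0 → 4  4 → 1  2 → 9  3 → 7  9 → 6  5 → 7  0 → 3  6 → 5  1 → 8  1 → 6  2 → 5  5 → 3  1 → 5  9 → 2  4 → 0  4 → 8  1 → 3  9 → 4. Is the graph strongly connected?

There is no directed path from 5 to 2, so the graph is not strongly connected.

No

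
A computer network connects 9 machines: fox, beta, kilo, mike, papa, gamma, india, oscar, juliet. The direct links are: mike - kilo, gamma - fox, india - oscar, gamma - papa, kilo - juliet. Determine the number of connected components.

4

beta is isolated — a component by itself.
Starting from india we can reach india, oscar. That is one component of size 2.
Starting from fox we can reach fox, papa, gamma. That is one component of size 3.
Starting from kilo we can reach kilo, mike, juliet. That is one component of size 3.
Total: 4 components.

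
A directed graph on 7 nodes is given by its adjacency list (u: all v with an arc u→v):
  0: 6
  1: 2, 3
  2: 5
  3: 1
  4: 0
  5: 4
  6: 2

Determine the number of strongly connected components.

{0, 2, 4, 5, 6} are all mutually reachable — one SCC of size 5.
{1, 3} are all mutually reachable — one SCC of size 2.
That gives 2 strongly connected components.

2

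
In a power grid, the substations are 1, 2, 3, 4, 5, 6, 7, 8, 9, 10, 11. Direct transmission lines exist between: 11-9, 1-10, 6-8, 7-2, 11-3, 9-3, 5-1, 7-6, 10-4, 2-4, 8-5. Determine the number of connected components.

2

Starting from 3 we can reach 3, 9, 11. That is one component of size 3.
Starting from 1 we can reach 1, 2, 4, 5, 6, 7, 8, 10. That is one component of size 8.
Total: 2 components.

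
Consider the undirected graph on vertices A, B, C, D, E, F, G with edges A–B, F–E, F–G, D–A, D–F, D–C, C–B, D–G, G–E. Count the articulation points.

1

Removing D increases the component count from 1 to 2, so D is a cut vertex.
By contrast removing B leaves 1 component; it is not a cut vertex. No other vertex is a cut vertex either.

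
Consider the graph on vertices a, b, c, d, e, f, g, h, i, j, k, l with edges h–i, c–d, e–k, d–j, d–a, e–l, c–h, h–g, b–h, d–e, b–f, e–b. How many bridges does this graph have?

7

The edges on the cycle c-d-e-b-h-c are not bridges since each lies on that cycle.
But removing e–l disconnects e from l; removing b–f disconnects b from f; removing h–g disconnects h from g; removing j–d disconnects j from d — these are bridges.
In total 7 edges are bridges.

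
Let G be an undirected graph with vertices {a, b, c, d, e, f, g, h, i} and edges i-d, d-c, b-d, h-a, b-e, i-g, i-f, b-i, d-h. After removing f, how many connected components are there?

With f gone, the remaining components are: {a, b, c, d, e, g, h, i}.
That is 1 component.

1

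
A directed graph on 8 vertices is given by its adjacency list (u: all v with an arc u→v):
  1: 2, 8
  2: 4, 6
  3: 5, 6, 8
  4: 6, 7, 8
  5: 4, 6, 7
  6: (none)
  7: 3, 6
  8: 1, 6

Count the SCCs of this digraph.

{1, 2, 3, 4, 5, 7, 8} are all mutually reachable — one SCC of size 7.
{6} is an SCC by itself.
That gives 2 strongly connected components.

2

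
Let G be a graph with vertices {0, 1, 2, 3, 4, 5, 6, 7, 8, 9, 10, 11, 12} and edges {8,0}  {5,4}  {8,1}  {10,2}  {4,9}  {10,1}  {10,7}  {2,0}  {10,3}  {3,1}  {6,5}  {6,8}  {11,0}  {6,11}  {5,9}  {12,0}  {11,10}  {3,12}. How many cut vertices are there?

3

Removing 5 increases the component count from 1 to 2, so 5 is a cut vertex.
Removing 6 increases the component count from 1 to 2, so 6 is a cut vertex.
Removing 10 increases the component count from 1 to 2, so 10 is a cut vertex.
By contrast removing 8 leaves 1 component; it is not a cut vertex. No other vertex is a cut vertex either.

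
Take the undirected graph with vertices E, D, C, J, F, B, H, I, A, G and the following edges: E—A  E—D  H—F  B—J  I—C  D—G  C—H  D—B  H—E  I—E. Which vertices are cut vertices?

Removing B increases the component count from 1 to 2, so B is a cut vertex.
Removing D increases the component count from 1 to 3, so D is a cut vertex.
Removing E increases the component count from 1 to 3, so E is a cut vertex.
Likewise H is a cut vertex.
By contrast removing G leaves 1 component; it is not a cut vertex. No other vertex is a cut vertex either.

B, D, E, H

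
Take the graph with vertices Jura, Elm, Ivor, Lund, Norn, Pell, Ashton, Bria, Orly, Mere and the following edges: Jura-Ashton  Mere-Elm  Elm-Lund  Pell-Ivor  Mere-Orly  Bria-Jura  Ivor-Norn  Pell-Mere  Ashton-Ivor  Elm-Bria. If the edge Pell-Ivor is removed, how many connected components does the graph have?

Pell and Ivor are still connected via Pell-Mere-Elm-Bria-Jura-Ashton-Ivor, so the component count stays at 1.

1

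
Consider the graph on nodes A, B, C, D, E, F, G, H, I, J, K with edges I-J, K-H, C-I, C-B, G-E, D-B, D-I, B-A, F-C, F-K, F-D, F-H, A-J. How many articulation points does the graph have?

1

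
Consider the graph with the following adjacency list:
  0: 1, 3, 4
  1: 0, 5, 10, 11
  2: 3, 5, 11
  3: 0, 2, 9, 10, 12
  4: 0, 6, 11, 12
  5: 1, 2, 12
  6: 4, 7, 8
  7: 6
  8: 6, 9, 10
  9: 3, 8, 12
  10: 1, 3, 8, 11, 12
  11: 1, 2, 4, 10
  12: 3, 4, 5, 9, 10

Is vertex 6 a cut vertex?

Yes

Deleting 6 raises the number of components from 1 to 2, so 6 is a cut vertex.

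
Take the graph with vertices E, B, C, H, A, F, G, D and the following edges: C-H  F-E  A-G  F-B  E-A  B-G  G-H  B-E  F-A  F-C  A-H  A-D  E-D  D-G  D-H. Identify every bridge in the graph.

none

The edges on the cycle F-B-E-A-F are not bridges since each lies on that cycle.
Every edge lies on some cycle, so there are no bridges.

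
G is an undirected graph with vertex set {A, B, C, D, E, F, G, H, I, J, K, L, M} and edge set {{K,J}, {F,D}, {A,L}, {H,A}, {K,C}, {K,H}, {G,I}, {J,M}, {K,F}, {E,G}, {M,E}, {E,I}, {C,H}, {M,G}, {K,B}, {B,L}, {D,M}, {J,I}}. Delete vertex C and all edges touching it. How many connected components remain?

With C gone, the remaining components are: {A, B, D, E, F, G, H, I, J, K, L, M}.
That is 1 component.

1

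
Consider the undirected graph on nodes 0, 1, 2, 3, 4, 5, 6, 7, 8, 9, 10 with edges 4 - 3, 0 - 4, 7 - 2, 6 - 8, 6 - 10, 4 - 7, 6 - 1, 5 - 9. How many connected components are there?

3

Starting from 5 we can reach 5, 9. That is one component of size 2.
Starting from 1 we can reach 1, 6, 8, 10. That is one component of size 4.
Starting from 0 we can reach 0, 2, 3, 4, 7. That is one component of size 5.
Total: 3 components.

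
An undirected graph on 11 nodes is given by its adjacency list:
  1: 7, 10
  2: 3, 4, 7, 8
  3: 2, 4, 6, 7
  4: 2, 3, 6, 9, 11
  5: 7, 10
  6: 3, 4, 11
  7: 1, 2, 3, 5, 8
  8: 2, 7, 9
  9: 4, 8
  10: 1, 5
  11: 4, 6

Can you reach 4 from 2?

Yes

From 2 we can reach 1, 2, 3, 4, 5, 6, 7, 8, 9, 10, 11, which includes 4.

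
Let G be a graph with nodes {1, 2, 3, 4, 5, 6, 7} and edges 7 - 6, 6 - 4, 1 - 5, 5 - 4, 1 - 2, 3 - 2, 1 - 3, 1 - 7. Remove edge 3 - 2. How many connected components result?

1

3 and 2 are still connected via 3-1-2, so the component count stays at 1.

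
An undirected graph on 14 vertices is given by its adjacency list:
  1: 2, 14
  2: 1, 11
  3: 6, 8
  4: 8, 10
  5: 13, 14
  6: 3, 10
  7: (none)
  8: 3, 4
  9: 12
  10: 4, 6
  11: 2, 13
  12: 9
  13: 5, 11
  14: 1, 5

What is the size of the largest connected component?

7 is isolated — a component by itself.
Starting from 9 we can reach 9, 12. That is one component of size 2.
Starting from 3 we can reach 3, 4, 6, 8, 10. That is one component of size 5.
Starting from 1 we can reach 1, 2, 5, 11, 13, 14. That is one component of size 6.
The largest has 6 vertices.

6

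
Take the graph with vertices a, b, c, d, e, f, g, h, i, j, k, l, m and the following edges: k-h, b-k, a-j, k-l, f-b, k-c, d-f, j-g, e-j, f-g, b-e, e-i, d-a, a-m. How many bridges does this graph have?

6

The edges on the cycle f-b-e-j-g-f are not bridges since each lies on that cycle.
But removing e-i disconnects e from i; removing b-k disconnects b from k; removing l-k disconnects l from k; removing k-h disconnects k from h — these are bridges.
In total 6 edges are bridges.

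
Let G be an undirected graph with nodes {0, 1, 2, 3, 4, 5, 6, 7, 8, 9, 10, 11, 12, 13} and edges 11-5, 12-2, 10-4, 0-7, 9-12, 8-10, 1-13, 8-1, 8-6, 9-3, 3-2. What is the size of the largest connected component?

6

Starting from 5 we can reach 5, 11. That is one component of size 2.
Starting from 0 we can reach 0, 7. That is one component of size 2.
Starting from 2 we can reach 2, 3, 9, 12. That is one component of size 4.
Starting from 1 we can reach 1, 4, 6, 8, 10, 13. That is one component of size 6.
The largest has 6 vertices.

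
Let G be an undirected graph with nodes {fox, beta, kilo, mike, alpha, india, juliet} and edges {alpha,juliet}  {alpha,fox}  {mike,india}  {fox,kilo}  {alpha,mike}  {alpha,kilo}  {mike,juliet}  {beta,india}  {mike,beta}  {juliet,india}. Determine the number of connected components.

Starting from fox we can reach fox, beta, kilo, mike, alpha, india, juliet. That is one component of size 7.
Total: 1 component.

1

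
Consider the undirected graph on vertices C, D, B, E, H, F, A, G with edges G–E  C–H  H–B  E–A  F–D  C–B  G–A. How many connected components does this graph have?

Starting from D we can reach D, F. That is one component of size 2.
Starting from A we can reach A, E, G. That is one component of size 3.
Starting from B we can reach B, C, H. That is one component of size 3.
Total: 3 components.

3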